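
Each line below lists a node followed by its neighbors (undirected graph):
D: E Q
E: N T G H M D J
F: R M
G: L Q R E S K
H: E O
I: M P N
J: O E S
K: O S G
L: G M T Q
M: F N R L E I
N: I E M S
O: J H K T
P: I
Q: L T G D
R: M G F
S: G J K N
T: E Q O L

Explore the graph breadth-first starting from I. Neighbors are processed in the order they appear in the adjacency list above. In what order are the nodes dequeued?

I → M → P → N → F → R → L → E → S → G → T → Q → H → D → J → K → O

Visit I; enqueue M, P, N → queue [M, P, N]
Visit M; enqueue F, R, L, E → queue [P, N, F, R, L, E]
Visit P → queue [N, F, R, L, E]
Visit N; enqueue S → queue [F, R, L, E, S]
Visit F → queue [R, L, E, S]
Visit R; enqueue G → queue [L, E, S, G]
Visit L; enqueue T, Q → queue [E, S, G, T, Q]
Visit E; enqueue H, D, J → queue [S, G, T, Q, H, D, J]
Visit S; enqueue K → queue [G, T, Q, H, D, J, K]
Visit G → queue [T, Q, H, D, J, K]
Visit T; enqueue O → queue [Q, H, D, J, K, O]
Visit Q → queue [H, D, J, K, O]
Visit H → queue [D, J, K, O]
Visit D → queue [J, K, O]
Visit J → queue [K, O]
Visit K → queue [O]
Visit O → queue []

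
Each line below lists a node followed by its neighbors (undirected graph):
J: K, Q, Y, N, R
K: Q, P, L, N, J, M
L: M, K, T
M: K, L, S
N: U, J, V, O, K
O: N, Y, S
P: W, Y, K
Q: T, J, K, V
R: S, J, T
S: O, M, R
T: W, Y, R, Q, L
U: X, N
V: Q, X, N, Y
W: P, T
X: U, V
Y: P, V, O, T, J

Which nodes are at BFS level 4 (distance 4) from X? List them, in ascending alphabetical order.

L, M, R, S, W

Level 0: X
Level 1: U, V
Level 2: N, Q, Y
Level 3: J, K, O, P, T
Level 4: L, M, R, S, W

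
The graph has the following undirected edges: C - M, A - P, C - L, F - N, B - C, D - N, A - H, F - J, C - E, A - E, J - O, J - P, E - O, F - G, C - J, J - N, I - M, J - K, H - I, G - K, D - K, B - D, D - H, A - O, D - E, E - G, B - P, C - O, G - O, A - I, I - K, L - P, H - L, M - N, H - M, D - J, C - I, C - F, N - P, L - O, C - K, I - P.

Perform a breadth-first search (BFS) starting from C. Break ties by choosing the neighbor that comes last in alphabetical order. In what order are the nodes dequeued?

C, O, M, L, K, J, I, F, E, B, G, A, N, H, P, D

Visit C; enqueue O, M, L, K, J, I, F, E, B → queue [O, M, L, K, J, I, F, E, B]
Visit O; enqueue G, A → queue [M, L, K, J, I, F, E, B, G, A]
Visit M; enqueue N, H → queue [L, K, J, I, F, E, B, G, A, N, H]
Visit L; enqueue P → queue [K, J, I, F, E, B, G, A, N, H, P]
Visit K; enqueue D → queue [J, I, F, E, B, G, A, N, H, P, D]
Visit J → queue [I, F, E, B, G, A, N, H, P, D]
Visit I → queue [F, E, B, G, A, N, H, P, D]
Visit F → queue [E, B, G, A, N, H, P, D]
Visit E → queue [B, G, A, N, H, P, D]
Visit B → queue [G, A, N, H, P, D]
Visit G → queue [A, N, H, P, D]
Visit A → queue [N, H, P, D]
Visit N → queue [H, P, D]
Visit H → queue [P, D]
Visit P → queue [D]
Visit D → queue []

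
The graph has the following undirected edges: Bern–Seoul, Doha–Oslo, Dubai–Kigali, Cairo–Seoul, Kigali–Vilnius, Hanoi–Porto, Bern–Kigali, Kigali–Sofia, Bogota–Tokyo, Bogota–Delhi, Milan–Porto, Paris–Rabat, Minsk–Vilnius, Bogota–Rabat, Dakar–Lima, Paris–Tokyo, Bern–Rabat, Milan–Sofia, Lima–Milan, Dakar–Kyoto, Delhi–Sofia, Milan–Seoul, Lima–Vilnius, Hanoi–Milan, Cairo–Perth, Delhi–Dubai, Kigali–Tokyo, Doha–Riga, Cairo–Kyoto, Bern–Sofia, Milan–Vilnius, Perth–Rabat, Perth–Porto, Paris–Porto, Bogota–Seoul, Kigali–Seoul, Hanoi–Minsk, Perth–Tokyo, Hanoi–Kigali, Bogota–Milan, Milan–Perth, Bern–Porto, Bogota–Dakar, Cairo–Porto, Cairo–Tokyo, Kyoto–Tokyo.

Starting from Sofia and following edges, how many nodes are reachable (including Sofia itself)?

20

BFS from Sofia visits: Sofia, Milan, Kigali, Delhi, Bern, Vilnius, Seoul, Porto, Perth, Lima, Hanoi, Bogota, Tokyo, Dubai, Rabat, Minsk, Cairo, Paris, Dakar, Kyoto
Reachable nodes: 20 of 23 total.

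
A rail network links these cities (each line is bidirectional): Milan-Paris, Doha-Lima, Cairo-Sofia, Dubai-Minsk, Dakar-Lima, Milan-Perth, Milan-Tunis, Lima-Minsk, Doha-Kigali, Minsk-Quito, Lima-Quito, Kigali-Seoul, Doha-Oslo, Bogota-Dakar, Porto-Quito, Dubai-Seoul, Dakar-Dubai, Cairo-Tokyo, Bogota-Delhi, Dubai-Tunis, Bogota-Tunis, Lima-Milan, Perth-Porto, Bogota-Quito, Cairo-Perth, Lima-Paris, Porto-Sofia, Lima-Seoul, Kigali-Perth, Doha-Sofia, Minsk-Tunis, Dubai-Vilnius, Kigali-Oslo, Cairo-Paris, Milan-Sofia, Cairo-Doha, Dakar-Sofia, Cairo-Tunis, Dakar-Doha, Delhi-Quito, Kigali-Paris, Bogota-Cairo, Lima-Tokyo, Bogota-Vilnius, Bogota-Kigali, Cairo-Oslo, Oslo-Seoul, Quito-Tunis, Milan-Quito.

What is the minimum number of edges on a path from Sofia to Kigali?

2

Level 0: Sofia
Level 1: Cairo, Dakar, Doha, Milan, Porto
Level 2: Bogota, Dubai, Kigali, Lima, Oslo, Paris, Perth, Quito, Tokyo, Tunis
Level 3: Delhi, Minsk, Seoul, Vilnius
Kigali first appears at level 2.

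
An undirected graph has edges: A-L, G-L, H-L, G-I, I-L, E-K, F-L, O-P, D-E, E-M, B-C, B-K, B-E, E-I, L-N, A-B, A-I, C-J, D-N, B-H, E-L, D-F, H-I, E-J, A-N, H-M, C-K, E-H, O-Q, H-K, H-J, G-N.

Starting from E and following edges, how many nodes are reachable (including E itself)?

14

BFS from E visits: E, M, L, K, J, I, H, D, B, N, G, F, A, C
Reachable nodes: 14 of 17 total.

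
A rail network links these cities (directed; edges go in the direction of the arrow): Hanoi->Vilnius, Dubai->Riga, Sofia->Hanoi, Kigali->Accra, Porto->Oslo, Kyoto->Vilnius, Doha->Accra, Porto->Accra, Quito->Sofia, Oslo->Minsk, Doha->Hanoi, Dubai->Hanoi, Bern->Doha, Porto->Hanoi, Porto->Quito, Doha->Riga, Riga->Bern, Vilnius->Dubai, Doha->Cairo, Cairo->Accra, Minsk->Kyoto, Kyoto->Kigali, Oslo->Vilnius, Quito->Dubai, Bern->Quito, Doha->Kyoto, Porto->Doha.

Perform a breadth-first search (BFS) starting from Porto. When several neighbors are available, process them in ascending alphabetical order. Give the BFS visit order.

Visit Porto; enqueue Accra, Doha, Hanoi, Oslo, Quito → queue [Accra, Doha, Hanoi, Oslo, Quito]
Visit Accra → queue [Doha, Hanoi, Oslo, Quito]
Visit Doha; enqueue Cairo, Kyoto, Riga → queue [Hanoi, Oslo, Quito, Cairo, Kyoto, Riga]
Visit Hanoi; enqueue Vilnius → queue [Oslo, Quito, Cairo, Kyoto, Riga, Vilnius]
Visit Oslo; enqueue Minsk → queue [Quito, Cairo, Kyoto, Riga, Vilnius, Minsk]
Visit Quito; enqueue Dubai, Sofia → queue [Cairo, Kyoto, Riga, Vilnius, Minsk, Dubai, Sofia]
Visit Cairo → queue [Kyoto, Riga, Vilnius, Minsk, Dubai, Sofia]
Visit Kyoto; enqueue Kigali → queue [Riga, Vilnius, Minsk, Dubai, Sofia, Kigali]
Visit Riga; enqueue Bern → queue [Vilnius, Minsk, Dubai, Sofia, Kigali, Bern]
Visit Vilnius → queue [Minsk, Dubai, Sofia, Kigali, Bern]
Visit Minsk → queue [Dubai, Sofia, Kigali, Bern]
Visit Dubai → queue [Sofia, Kigali, Bern]
Visit Sofia → queue [Kigali, Bern]
Visit Kigali → queue [Bern]
Visit Bern → queue []

Porto → Accra → Doha → Hanoi → Oslo → Quito → Cairo → Kyoto → Riga → Vilnius → Minsk → Dubai → Sofia → Kigali → Bern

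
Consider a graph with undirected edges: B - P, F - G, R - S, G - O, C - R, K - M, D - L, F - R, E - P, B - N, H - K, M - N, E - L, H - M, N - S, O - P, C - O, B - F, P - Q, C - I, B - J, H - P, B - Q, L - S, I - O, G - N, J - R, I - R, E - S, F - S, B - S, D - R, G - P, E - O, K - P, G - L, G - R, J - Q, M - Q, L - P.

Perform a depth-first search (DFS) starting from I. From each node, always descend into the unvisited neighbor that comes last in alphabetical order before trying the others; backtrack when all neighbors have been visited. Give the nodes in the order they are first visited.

I → R → S → N → M → Q → P → O → G → L → E → D → F → B → J → C → K → H

Visit I
I → R
R → S
S → N
N → M
M → Q
Q → P
P → O
O → G
G → L
L → E
L → D
G → F
F → B
B → J
O → C
P → K
K → H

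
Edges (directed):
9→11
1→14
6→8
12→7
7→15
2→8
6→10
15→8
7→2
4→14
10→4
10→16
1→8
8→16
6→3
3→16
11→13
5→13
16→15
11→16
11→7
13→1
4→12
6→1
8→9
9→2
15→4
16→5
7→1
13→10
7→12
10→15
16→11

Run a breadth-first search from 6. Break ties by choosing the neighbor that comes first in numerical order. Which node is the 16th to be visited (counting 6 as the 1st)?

7

Visit 6; enqueue 1, 3, 8, 10 → queue [1, 3, 8, 10]
Visit 1; enqueue 14 → queue [3, 8, 10, 14]
Visit 3; enqueue 16 → queue [8, 10, 14, 16]
Visit 8; enqueue 9 → queue [10, 14, 16, 9]
Visit 10; enqueue 4, 15 → queue [14, 16, 9, 4, 15]
Visit 14 → queue [16, 9, 4, 15]
Visit 16; enqueue 5, 11 → queue [9, 4, 15, 5, 11]
Visit 9; enqueue 2 → queue [4, 15, 5, 11, 2]
Visit 4; enqueue 12 → queue [15, 5, 11, 2, 12]
Visit 15 → queue [5, 11, 2, 12]
Visit 5; enqueue 13 → queue [11, 2, 12, 13]
Visit 11; enqueue 7 → queue [2, 12, 13, 7]
Visit 2 → queue [12, 13, 7]
Visit 12 → queue [13, 7]
Visit 13 → queue [7]
Visit 7 → queue []

Visit order: 6, 1, 3, 8, 10, 14, 16, 9, 4, 15, 5, 11, 2, 12, 13, 7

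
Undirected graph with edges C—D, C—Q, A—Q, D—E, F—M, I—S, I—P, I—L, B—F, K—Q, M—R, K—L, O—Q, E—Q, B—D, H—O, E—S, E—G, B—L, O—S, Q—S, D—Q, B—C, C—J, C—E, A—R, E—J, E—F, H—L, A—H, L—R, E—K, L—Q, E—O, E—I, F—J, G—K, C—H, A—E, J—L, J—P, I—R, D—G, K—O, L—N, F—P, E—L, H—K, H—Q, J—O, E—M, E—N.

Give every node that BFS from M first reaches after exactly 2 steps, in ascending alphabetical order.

A, B, C, D, G, I, J, K, L, N, O, P, Q, S

Level 0: M
Level 1: E, F, R
Level 2: A, B, C, D, G, I, J, K, L, N, O, P, Q, S
Level 3: H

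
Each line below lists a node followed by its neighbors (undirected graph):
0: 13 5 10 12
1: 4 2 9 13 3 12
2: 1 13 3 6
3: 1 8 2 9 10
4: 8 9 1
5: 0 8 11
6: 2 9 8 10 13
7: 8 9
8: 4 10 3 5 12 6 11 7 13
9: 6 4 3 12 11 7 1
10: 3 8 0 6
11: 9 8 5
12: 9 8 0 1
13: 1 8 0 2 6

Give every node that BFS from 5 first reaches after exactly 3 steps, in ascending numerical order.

1, 2

Level 0: 5
Level 1: 0, 8, 11
Level 2: 3, 4, 6, 7, 9, 10, 12, 13
Level 3: 1, 2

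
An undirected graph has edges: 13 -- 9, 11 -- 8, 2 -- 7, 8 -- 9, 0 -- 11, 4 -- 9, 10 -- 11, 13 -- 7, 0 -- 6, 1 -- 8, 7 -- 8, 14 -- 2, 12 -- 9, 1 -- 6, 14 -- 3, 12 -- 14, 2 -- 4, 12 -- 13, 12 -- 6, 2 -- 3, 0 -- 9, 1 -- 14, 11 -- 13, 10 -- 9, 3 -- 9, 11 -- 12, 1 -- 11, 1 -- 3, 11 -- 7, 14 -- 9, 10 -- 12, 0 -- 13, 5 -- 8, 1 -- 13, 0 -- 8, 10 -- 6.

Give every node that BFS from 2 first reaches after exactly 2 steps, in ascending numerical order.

Level 0: 2
Level 1: 3, 4, 7, 14
Level 2: 1, 8, 9, 11, 12, 13
Level 3: 0, 5, 6, 10

1, 8, 9, 11, 12, 13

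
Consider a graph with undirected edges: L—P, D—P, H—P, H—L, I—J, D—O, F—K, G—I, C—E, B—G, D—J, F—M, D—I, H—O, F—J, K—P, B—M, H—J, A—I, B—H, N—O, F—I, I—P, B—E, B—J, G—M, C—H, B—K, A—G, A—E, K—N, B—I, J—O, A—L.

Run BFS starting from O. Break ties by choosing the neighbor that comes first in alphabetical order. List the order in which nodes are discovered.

O, D, H, J, N, I, P, B, C, L, F, K, A, G, E, M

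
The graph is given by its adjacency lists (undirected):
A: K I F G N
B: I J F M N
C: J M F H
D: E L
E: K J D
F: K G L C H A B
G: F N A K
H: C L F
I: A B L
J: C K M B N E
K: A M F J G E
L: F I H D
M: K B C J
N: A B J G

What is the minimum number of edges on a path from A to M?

Level 0: A
Level 1: F, G, I, K, N
Level 2: B, C, E, H, J, L, M
Level 3: D
M first appears at level 2.

2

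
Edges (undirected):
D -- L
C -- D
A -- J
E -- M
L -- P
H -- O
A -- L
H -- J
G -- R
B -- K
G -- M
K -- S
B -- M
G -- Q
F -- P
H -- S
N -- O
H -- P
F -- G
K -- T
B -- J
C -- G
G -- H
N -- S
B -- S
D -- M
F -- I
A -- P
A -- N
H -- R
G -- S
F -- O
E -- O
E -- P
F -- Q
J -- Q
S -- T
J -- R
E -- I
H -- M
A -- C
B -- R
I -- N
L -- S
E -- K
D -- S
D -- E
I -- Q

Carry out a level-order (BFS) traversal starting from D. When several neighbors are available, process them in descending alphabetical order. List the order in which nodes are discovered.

Visit D; enqueue S, M, L, E, C → queue [S, M, L, E, C]
Visit S; enqueue T, N, K, H, G, B → queue [M, L, E, C, T, N, K, H, G, B]
Visit M → queue [L, E, C, T, N, K, H, G, B]
Visit L; enqueue P, A → queue [E, C, T, N, K, H, G, B, P, A]
Visit E; enqueue O, I → queue [C, T, N, K, H, G, B, P, A, O, I]
Visit C → queue [T, N, K, H, G, B, P, A, O, I]
Visit T → queue [N, K, H, G, B, P, A, O, I]
Visit N → queue [K, H, G, B, P, A, O, I]
Visit K → queue [H, G, B, P, A, O, I]
Visit H; enqueue R, J → queue [G, B, P, A, O, I, R, J]
Visit G; enqueue Q, F → queue [B, P, A, O, I, R, J, Q, F]
Visit B → queue [P, A, O, I, R, J, Q, F]
Visit P → queue [A, O, I, R, J, Q, F]
Visit A → queue [O, I, R, J, Q, F]
Visit O → queue [I, R, J, Q, F]
Visit I → queue [R, J, Q, F]
Visit R → queue [J, Q, F]
Visit J → queue [Q, F]
Visit Q → queue [F]
Visit F → queue []

D, S, M, L, E, C, T, N, K, H, G, B, P, A, O, I, R, J, Q, F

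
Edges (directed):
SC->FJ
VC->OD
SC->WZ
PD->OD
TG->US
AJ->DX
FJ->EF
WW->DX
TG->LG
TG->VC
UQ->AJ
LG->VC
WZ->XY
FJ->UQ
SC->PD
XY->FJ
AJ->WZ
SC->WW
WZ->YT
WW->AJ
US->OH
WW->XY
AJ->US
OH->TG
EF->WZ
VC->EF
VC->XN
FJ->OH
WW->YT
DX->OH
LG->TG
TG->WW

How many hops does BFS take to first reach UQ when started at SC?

Level 0: SC
Level 1: FJ, PD, WW, WZ
Level 2: AJ, DX, EF, OD, OH, UQ, XY, YT
Level 3: TG, US
Level 4: LG, VC
Level 5: XN
UQ first appears at level 2.

2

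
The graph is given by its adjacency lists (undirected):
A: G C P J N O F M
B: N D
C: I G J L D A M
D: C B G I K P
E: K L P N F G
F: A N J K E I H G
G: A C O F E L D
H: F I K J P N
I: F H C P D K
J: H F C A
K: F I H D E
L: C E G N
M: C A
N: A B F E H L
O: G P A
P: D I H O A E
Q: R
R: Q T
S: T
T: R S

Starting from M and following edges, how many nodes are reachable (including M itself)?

16

BFS from M visits: M, A, C, F, G, J, N, O, P, D, I, L, E, H, K, B
Reachable nodes: 16 of 20 total.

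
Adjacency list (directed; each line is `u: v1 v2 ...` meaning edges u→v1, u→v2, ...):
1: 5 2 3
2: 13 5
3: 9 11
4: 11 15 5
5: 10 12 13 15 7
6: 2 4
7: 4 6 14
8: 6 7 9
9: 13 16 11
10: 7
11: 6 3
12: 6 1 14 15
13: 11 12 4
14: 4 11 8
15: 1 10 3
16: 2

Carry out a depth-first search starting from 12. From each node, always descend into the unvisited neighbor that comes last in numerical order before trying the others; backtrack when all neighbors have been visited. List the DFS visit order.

12 15 10 7 14 11 6 4 5 13 2 3 9 16 8 1

Visit 12
12 → 15
15 → 10
10 → 7
7 → 14
14 → 11
11 → 6
6 → 4
4 → 5
5 → 13
6 → 2
11 → 3
3 → 9
9 → 16
14 → 8
15 → 1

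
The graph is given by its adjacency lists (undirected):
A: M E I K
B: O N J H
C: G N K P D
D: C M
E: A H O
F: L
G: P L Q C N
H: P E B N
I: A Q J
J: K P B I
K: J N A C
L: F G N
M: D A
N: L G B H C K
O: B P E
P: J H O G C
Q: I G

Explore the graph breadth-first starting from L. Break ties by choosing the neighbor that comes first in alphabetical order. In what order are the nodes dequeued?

Visit L; enqueue F, G, N → queue [F, G, N]
Visit F → queue [G, N]
Visit G; enqueue C, P, Q → queue [N, C, P, Q]
Visit N; enqueue B, H, K → queue [C, P, Q, B, H, K]
Visit C; enqueue D → queue [P, Q, B, H, K, D]
Visit P; enqueue J, O → queue [Q, B, H, K, D, J, O]
Visit Q; enqueue I → queue [B, H, K, D, J, O, I]
Visit B → queue [H, K, D, J, O, I]
Visit H; enqueue E → queue [K, D, J, O, I, E]
Visit K; enqueue A → queue [D, J, O, I, E, A]
Visit D; enqueue M → queue [J, O, I, E, A, M]
Visit J → queue [O, I, E, A, M]
Visit O → queue [I, E, A, M]
Visit I → queue [E, A, M]
Visit E → queue [A, M]
Visit A → queue [M]
Visit M → queue []

L, F, G, N, C, P, Q, B, H, K, D, J, O, I, E, A, M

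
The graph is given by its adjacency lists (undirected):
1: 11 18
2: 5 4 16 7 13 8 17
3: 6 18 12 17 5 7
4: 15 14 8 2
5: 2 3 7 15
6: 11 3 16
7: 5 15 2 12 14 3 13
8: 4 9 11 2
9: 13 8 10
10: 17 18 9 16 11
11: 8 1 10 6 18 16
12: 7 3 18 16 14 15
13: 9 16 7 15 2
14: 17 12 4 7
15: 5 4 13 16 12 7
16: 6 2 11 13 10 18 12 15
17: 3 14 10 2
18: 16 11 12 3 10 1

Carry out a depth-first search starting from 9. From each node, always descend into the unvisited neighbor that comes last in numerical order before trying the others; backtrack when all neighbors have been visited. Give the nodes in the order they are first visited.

9, 13, 16, 18, 12, 15, 7, 14, 17, 10, 11, 8, 4, 2, 5, 3, 6, 1

Visit 9
9 → 13
13 → 16
16 → 18
18 → 12
12 → 15
15 → 7
7 → 14
14 → 17
17 → 10
10 → 11
11 → 8
8 → 4
4 → 2
2 → 5
5 → 3
3 → 6
11 → 1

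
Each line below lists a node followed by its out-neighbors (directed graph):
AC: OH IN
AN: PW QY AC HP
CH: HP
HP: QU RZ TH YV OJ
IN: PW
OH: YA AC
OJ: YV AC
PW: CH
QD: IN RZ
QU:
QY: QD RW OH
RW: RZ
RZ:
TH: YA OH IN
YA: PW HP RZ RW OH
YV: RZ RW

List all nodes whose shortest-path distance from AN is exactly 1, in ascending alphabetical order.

AC, HP, PW, QY

Level 0: AN
Level 1: AC, HP, PW, QY
Level 2: CH, IN, OH, OJ, QD, QU, RW, RZ, TH, YV
Level 3: YA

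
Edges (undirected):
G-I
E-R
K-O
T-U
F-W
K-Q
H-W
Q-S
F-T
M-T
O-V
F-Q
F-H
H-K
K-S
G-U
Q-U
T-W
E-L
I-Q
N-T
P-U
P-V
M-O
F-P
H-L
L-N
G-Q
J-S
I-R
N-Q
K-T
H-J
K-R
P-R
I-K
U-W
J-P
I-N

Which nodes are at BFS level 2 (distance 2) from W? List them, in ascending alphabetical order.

G, J, K, L, M, N, P, Q

Level 0: W
Level 1: F, H, T, U
Level 2: G, J, K, L, M, N, P, Q
Level 3: E, I, O, R, S, V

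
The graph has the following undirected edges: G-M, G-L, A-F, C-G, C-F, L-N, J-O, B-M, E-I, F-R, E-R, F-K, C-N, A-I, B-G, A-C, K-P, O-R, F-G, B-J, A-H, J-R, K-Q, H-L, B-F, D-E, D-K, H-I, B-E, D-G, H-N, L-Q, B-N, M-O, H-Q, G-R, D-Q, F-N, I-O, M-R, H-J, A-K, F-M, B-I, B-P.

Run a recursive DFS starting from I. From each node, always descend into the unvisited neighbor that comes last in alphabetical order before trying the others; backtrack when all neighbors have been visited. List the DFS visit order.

I → O → R → M → G → L → Q → K → P → B → N → H → J → A → F → C → E → D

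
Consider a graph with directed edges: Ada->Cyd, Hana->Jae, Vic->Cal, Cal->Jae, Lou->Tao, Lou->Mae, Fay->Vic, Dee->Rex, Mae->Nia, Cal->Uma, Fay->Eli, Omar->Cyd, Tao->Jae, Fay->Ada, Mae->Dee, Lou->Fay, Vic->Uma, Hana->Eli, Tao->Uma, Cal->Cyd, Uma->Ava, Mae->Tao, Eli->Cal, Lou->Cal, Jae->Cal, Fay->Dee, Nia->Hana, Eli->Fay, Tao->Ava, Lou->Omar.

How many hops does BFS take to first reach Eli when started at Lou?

Level 0: Lou
Level 1: Cal, Fay, Mae, Omar, Tao
Level 2: Ada, Ava, Cyd, Dee, Eli, Jae, Nia, Uma, Vic
Level 3: Hana, Rex
Eli first appears at level 2.

2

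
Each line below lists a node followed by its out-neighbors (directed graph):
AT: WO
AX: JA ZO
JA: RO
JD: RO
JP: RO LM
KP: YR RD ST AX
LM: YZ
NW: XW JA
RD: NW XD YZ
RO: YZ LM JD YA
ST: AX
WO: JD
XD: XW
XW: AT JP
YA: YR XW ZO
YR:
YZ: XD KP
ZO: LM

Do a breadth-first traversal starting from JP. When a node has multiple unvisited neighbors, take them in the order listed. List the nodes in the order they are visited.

Visit JP; enqueue RO, LM → queue [RO, LM]
Visit RO; enqueue YZ, JD, YA → queue [LM, YZ, JD, YA]
Visit LM → queue [YZ, JD, YA]
Visit YZ; enqueue XD, KP → queue [JD, YA, XD, KP]
Visit JD → queue [YA, XD, KP]
Visit YA; enqueue YR, XW, ZO → queue [XD, KP, YR, XW, ZO]
Visit XD → queue [KP, YR, XW, ZO]
Visit KP; enqueue RD, ST, AX → queue [YR, XW, ZO, RD, ST, AX]
Visit YR → queue [XW, ZO, RD, ST, AX]
Visit XW; enqueue AT → queue [ZO, RD, ST, AX, AT]
Visit ZO → queue [RD, ST, AX, AT]
Visit RD; enqueue NW → queue [ST, AX, AT, NW]
Visit ST → queue [AX, AT, NW]
Visit AX; enqueue JA → queue [AT, NW, JA]
Visit AT; enqueue WO → queue [NW, JA, WO]
Visit NW → queue [JA, WO]
Visit JA → queue [WO]
Visit WO → queue []

JP, RO, LM, YZ, JD, YA, XD, KP, YR, XW, ZO, RD, ST, AX, AT, NW, JA, WO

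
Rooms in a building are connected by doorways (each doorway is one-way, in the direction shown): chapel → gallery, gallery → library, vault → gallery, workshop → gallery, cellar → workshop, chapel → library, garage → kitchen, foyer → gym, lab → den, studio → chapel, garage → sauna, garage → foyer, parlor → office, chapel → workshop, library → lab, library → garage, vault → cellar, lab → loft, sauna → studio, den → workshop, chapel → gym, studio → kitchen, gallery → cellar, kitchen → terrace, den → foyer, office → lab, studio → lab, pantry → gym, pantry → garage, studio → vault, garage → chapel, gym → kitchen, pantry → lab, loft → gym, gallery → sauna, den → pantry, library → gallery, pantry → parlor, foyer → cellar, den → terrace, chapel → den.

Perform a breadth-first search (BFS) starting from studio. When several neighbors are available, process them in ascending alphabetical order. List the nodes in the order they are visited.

studio chapel kitchen lab vault den gallery gym library workshop terrace loft cellar foyer pantry sauna garage parlor office

Visit studio; enqueue chapel, kitchen, lab, vault → queue [chapel, kitchen, lab, vault]
Visit chapel; enqueue den, gallery, gym, library, workshop → queue [kitchen, lab, vault, den, gallery, gym, library, workshop]
Visit kitchen; enqueue terrace → queue [lab, vault, den, gallery, gym, library, workshop, terrace]
Visit lab; enqueue loft → queue [vault, den, gallery, gym, library, workshop, terrace, loft]
Visit vault; enqueue cellar → queue [den, gallery, gym, library, workshop, terrace, loft, cellar]
Visit den; enqueue foyer, pantry → queue [gallery, gym, library, workshop, terrace, loft, cellar, foyer, pantry]
Visit gallery; enqueue sauna → queue [gym, library, workshop, terrace, loft, cellar, foyer, pantry, sauna]
Visit gym → queue [library, workshop, terrace, loft, cellar, foyer, pantry, sauna]
Visit library; enqueue garage → queue [workshop, terrace, loft, cellar, foyer, pantry, sauna, garage]
Visit workshop → queue [terrace, loft, cellar, foyer, pantry, sauna, garage]
Visit terrace → queue [loft, cellar, foyer, pantry, sauna, garage]
Visit loft → queue [cellar, foyer, pantry, sauna, garage]
Visit cellar → queue [foyer, pantry, sauna, garage]
Visit foyer → queue [pantry, sauna, garage]
Visit pantry; enqueue parlor → queue [sauna, garage, parlor]
Visit sauna → queue [garage, parlor]
Visit garage → queue [parlor]
Visit parlor; enqueue office → queue [office]
Visit office → queue []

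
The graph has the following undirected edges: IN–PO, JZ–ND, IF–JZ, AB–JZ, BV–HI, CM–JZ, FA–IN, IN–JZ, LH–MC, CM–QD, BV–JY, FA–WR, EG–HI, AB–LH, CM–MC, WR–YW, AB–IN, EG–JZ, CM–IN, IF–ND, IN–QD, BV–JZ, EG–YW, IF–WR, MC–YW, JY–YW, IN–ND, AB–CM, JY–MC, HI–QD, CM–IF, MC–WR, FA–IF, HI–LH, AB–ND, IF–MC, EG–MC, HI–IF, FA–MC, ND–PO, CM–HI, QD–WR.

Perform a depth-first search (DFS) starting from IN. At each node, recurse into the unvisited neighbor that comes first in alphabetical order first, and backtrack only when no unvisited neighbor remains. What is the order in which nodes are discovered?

Visit IN
IN → AB
AB → CM
CM → HI
HI → BV
BV → JY
JY → MC
MC → EG
EG → JZ
JZ → IF
IF → FA
FA → WR
WR → QD
WR → YW
IF → ND
ND → PO
MC → LH

IN → AB → CM → HI → BV → JY → MC → EG → JZ → IF → FA → WR → QD → YW → ND → PO → LH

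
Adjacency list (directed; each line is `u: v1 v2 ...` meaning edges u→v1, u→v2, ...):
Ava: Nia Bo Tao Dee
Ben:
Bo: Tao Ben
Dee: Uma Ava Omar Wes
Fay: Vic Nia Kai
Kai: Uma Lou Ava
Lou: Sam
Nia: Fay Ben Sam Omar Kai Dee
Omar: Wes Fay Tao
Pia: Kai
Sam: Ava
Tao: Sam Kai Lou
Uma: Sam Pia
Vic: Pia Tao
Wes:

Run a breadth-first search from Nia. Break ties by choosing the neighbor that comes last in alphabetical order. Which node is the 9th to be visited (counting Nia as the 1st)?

Visit Nia; enqueue Sam, Omar, Kai, Fay, Dee, Ben → queue [Sam, Omar, Kai, Fay, Dee, Ben]
Visit Sam; enqueue Ava → queue [Omar, Kai, Fay, Dee, Ben, Ava]
Visit Omar; enqueue Wes, Tao → queue [Kai, Fay, Dee, Ben, Ava, Wes, Tao]
Visit Kai; enqueue Uma, Lou → queue [Fay, Dee, Ben, Ava, Wes, Tao, Uma, Lou]
Visit Fay; enqueue Vic → queue [Dee, Ben, Ava, Wes, Tao, Uma, Lou, Vic]
Visit Dee → queue [Ben, Ava, Wes, Tao, Uma, Lou, Vic]
Visit Ben → queue [Ava, Wes, Tao, Uma, Lou, Vic]
Visit Ava; enqueue Bo → queue [Wes, Tao, Uma, Lou, Vic, Bo]
Visit Wes → queue [Tao, Uma, Lou, Vic, Bo]
Visit Tao → queue [Uma, Lou, Vic, Bo]
Visit Uma; enqueue Pia → queue [Lou, Vic, Bo, Pia]
Visit Lou → queue [Vic, Bo, Pia]
Visit Vic → queue [Bo, Pia]
Visit Bo → queue [Pia]
Visit Pia → queue []

Visit order: Nia, Sam, Omar, Kai, Fay, Dee, Ben, Ava, Wes, Tao, Uma, Lou, Vic, Bo, Pia

Wes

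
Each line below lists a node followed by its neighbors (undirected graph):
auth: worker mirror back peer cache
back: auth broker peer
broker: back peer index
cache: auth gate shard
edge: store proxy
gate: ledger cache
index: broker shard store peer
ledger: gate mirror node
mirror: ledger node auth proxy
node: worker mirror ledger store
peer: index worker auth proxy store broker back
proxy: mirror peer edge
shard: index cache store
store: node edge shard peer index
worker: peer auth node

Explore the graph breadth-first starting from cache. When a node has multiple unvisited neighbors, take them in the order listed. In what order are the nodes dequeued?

cache → auth → gate → shard → worker → mirror → back → peer → ledger → index → store → node → proxy → broker → edge

Visit cache; enqueue auth, gate, shard → queue [auth, gate, shard]
Visit auth; enqueue worker, mirror, back, peer → queue [gate, shard, worker, mirror, back, peer]
Visit gate; enqueue ledger → queue [shard, worker, mirror, back, peer, ledger]
Visit shard; enqueue index, store → queue [worker, mirror, back, peer, ledger, index, store]
Visit worker; enqueue node → queue [mirror, back, peer, ledger, index, store, node]
Visit mirror; enqueue proxy → queue [back, peer, ledger, index, store, node, proxy]
Visit back; enqueue broker → queue [peer, ledger, index, store, node, proxy, broker]
Visit peer → queue [ledger, index, store, node, proxy, broker]
Visit ledger → queue [index, store, node, proxy, broker]
Visit index → queue [store, node, proxy, broker]
Visit store; enqueue edge → queue [node, proxy, broker, edge]
Visit node → queue [proxy, broker, edge]
Visit proxy → queue [broker, edge]
Visit broker → queue [edge]
Visit edge → queue []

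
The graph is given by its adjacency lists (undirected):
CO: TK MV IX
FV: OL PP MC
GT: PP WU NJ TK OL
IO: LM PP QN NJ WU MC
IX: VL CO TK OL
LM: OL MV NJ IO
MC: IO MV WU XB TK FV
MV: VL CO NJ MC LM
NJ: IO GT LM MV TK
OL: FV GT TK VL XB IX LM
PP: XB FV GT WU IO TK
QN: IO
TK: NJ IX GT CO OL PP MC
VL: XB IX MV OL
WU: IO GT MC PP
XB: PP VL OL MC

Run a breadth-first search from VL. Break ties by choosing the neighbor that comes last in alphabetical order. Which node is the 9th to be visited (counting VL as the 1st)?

LM

Visit VL; enqueue XB, OL, MV, IX → queue [XB, OL, MV, IX]
Visit XB; enqueue PP, MC → queue [OL, MV, IX, PP, MC]
Visit OL; enqueue TK, LM, GT, FV → queue [MV, IX, PP, MC, TK, LM, GT, FV]
Visit MV; enqueue NJ, CO → queue [IX, PP, MC, TK, LM, GT, FV, NJ, CO]
Visit IX → queue [PP, MC, TK, LM, GT, FV, NJ, CO]
Visit PP; enqueue WU, IO → queue [MC, TK, LM, GT, FV, NJ, CO, WU, IO]
Visit MC → queue [TK, LM, GT, FV, NJ, CO, WU, IO]
Visit TK → queue [LM, GT, FV, NJ, CO, WU, IO]
Visit LM → queue [GT, FV, NJ, CO, WU, IO]
Visit GT → queue [FV, NJ, CO, WU, IO]
Visit FV → queue [NJ, CO, WU, IO]
Visit NJ → queue [CO, WU, IO]
Visit CO → queue [WU, IO]
Visit WU → queue [IO]
Visit IO; enqueue QN → queue [QN]
Visit QN → queue []

Visit order: VL, XB, OL, MV, IX, PP, MC, TK, LM, GT, FV, NJ, CO, WU, IO, QN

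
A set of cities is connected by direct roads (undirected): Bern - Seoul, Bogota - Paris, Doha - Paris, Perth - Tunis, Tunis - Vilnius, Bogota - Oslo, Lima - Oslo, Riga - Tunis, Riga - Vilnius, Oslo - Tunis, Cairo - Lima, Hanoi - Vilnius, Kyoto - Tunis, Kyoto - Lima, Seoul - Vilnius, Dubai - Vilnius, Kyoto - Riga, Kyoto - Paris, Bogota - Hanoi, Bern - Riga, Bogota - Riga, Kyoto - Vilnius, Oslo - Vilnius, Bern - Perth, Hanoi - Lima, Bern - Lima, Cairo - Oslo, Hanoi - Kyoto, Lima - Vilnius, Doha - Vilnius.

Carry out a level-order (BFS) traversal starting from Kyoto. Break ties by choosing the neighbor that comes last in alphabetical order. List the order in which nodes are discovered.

Kyoto, Vilnius, Tunis, Riga, Paris, Lima, Hanoi, Seoul, Oslo, Dubai, Doha, Perth, Bogota, Bern, Cairo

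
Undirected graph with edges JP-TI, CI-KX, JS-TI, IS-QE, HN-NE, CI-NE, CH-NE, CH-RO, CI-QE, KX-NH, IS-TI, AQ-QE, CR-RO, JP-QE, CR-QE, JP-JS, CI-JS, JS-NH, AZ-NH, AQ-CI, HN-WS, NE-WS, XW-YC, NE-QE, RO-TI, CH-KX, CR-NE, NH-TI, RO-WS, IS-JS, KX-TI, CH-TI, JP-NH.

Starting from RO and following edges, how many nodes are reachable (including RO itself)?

16

BFS from RO visits: RO, CH, CR, TI, WS, KX, NE, QE, IS, JP, JS, NH, HN, CI, AQ, AZ
Reachable nodes: 16 of 18 total.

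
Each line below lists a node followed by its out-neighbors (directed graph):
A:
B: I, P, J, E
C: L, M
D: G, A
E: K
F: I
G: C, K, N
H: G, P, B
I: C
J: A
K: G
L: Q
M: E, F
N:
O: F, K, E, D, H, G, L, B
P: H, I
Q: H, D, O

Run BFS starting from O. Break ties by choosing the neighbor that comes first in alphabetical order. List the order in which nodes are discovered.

Visit O; enqueue B, D, E, F, G, H, K, L → queue [B, D, E, F, G, H, K, L]
Visit B; enqueue I, J, P → queue [D, E, F, G, H, K, L, I, J, P]
Visit D; enqueue A → queue [E, F, G, H, K, L, I, J, P, A]
Visit E → queue [F, G, H, K, L, I, J, P, A]
Visit F → queue [G, H, K, L, I, J, P, A]
Visit G; enqueue C, N → queue [H, K, L, I, J, P, A, C, N]
Visit H → queue [K, L, I, J, P, A, C, N]
Visit K → queue [L, I, J, P, A, C, N]
Visit L; enqueue Q → queue [I, J, P, A, C, N, Q]
Visit I → queue [J, P, A, C, N, Q]
Visit J → queue [P, A, C, N, Q]
Visit P → queue [A, C, N, Q]
Visit A → queue [C, N, Q]
Visit C; enqueue M → queue [N, Q, M]
Visit N → queue [Q, M]
Visit Q → queue [M]
Visit M → queue []

O → B → D → E → F → G → H → K → L → I → J → P → A → C → N → Q → M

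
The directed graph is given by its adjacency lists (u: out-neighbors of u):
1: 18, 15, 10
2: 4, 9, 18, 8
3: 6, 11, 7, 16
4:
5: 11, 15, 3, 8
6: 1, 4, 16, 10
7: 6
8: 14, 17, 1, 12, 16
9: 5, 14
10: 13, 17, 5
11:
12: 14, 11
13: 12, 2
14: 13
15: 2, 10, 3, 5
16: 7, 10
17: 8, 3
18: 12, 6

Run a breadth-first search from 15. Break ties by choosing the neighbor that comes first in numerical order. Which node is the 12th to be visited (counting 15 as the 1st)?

11

Visit 15; enqueue 2, 3, 5, 10 → queue [2, 3, 5, 10]
Visit 2; enqueue 4, 8, 9, 18 → queue [3, 5, 10, 4, 8, 9, 18]
Visit 3; enqueue 6, 7, 11, 16 → queue [5, 10, 4, 8, 9, 18, 6, 7, 11, 16]
Visit 5 → queue [10, 4, 8, 9, 18, 6, 7, 11, 16]
Visit 10; enqueue 13, 17 → queue [4, 8, 9, 18, 6, 7, 11, 16, 13, 17]
Visit 4 → queue [8, 9, 18, 6, 7, 11, 16, 13, 17]
Visit 8; enqueue 1, 12, 14 → queue [9, 18, 6, 7, 11, 16, 13, 17, 1, 12, 14]
Visit 9 → queue [18, 6, 7, 11, 16, 13, 17, 1, 12, 14]
Visit 18 → queue [6, 7, 11, 16, 13, 17, 1, 12, 14]
Visit 6 → queue [7, 11, 16, 13, 17, 1, 12, 14]
Visit 7 → queue [11, 16, 13, 17, 1, 12, 14]
Visit 11 → queue [16, 13, 17, 1, 12, 14]
Visit 16 → queue [13, 17, 1, 12, 14]
Visit 13 → queue [17, 1, 12, 14]
Visit 17 → queue [1, 12, 14]
Visit 1 → queue [12, 14]
Visit 12 → queue [14]
Visit 14 → queue []

Visit order: 15, 2, 3, 5, 10, 4, 8, 9, 18, 6, 7, 11, 16, 13, 17, 1, 12, 14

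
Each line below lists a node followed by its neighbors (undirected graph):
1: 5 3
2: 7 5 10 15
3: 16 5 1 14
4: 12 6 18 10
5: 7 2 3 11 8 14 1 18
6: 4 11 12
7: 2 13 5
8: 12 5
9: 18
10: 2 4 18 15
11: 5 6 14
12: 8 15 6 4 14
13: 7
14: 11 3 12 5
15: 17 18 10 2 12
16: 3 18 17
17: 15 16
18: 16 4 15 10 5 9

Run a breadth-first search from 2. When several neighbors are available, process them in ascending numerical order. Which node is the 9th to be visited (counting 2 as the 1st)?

Visit 2; enqueue 5, 7, 10, 15 → queue [5, 7, 10, 15]
Visit 5; enqueue 1, 3, 8, 11, 14, 18 → queue [7, 10, 15, 1, 3, 8, 11, 14, 18]
Visit 7; enqueue 13 → queue [10, 15, 1, 3, 8, 11, 14, 18, 13]
Visit 10; enqueue 4 → queue [15, 1, 3, 8, 11, 14, 18, 13, 4]
Visit 15; enqueue 12, 17 → queue [1, 3, 8, 11, 14, 18, 13, 4, 12, 17]
Visit 1 → queue [3, 8, 11, 14, 18, 13, 4, 12, 17]
Visit 3; enqueue 16 → queue [8, 11, 14, 18, 13, 4, 12, 17, 16]
Visit 8 → queue [11, 14, 18, 13, 4, 12, 17, 16]
Visit 11; enqueue 6 → queue [14, 18, 13, 4, 12, 17, 16, 6]
Visit 14 → queue [18, 13, 4, 12, 17, 16, 6]
Visit 18; enqueue 9 → queue [13, 4, 12, 17, 16, 6, 9]
Visit 13 → queue [4, 12, 17, 16, 6, 9]
Visit 4 → queue [12, 17, 16, 6, 9]
Visit 12 → queue [17, 16, 6, 9]
Visit 17 → queue [16, 6, 9]
Visit 16 → queue [6, 9]
Visit 6 → queue [9]
Visit 9 → queue []

Visit order: 2, 5, 7, 10, 15, 1, 3, 8, 11, 14, 18, 13, 4, 12, 17, 16, 6, 9

11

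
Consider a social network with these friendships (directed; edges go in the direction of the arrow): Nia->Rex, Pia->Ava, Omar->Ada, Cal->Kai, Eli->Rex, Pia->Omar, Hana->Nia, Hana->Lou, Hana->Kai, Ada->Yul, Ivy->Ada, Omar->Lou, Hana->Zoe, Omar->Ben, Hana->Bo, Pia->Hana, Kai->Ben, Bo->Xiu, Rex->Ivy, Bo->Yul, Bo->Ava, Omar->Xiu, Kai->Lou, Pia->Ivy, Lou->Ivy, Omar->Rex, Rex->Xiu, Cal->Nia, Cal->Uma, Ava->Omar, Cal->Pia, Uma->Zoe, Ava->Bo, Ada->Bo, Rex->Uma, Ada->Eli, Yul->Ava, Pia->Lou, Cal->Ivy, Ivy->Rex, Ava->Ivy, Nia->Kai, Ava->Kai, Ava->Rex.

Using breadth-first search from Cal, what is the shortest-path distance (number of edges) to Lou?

Level 0: Cal
Level 1: Ivy, Kai, Nia, Pia, Uma
Level 2: Ada, Ava, Ben, Hana, Lou, Omar, Rex, Zoe
Level 3: Bo, Eli, Xiu, Yul
Lou first appears at level 2.

2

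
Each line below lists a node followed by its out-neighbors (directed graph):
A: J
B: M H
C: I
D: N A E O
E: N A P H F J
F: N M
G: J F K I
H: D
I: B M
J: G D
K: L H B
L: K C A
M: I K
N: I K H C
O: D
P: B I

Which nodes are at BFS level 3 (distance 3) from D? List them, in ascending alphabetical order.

B, G, L, M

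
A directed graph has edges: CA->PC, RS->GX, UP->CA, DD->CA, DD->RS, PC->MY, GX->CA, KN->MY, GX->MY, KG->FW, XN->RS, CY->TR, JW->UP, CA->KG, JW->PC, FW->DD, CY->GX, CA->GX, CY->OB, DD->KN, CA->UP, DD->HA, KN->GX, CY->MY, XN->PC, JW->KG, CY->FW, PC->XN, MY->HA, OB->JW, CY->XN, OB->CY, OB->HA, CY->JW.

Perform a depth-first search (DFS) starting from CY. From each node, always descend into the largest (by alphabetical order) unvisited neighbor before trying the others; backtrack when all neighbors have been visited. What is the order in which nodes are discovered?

CY, XN, RS, GX, MY, HA, CA, UP, PC, KG, FW, DD, KN, TR, OB, JW

Visit CY
CY → XN
XN → RS
RS → GX
GX → MY
MY → HA
GX → CA
CA → UP
CA → PC
CA → KG
KG → FW
FW → DD
DD → KN
CY → TR
CY → OB
OB → JW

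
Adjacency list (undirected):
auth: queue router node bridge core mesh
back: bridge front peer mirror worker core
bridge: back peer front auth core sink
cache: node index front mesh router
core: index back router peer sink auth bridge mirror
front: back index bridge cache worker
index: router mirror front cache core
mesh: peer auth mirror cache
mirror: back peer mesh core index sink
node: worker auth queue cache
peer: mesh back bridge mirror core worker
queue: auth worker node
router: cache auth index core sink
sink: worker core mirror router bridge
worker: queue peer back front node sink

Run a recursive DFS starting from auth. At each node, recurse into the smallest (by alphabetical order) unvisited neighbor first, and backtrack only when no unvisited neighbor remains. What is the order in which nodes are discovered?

Visit auth
auth → bridge
bridge → back
back → core
core → index
index → cache
cache → front
front → worker
worker → node
node → queue
worker → peer
peer → mesh
mesh → mirror
mirror → sink
sink → router

auth, bridge, back, core, index, cache, front, worker, node, queue, peer, mesh, mirror, sink, router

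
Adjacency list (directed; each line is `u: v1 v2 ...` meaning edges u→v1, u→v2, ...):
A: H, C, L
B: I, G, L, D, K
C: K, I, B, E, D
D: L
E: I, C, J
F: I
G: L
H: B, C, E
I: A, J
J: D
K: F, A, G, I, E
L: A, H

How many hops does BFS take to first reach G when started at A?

Level 0: A
Level 1: C, H, L
Level 2: B, D, E, I, K
Level 3: F, G, J
G first appears at level 3.

3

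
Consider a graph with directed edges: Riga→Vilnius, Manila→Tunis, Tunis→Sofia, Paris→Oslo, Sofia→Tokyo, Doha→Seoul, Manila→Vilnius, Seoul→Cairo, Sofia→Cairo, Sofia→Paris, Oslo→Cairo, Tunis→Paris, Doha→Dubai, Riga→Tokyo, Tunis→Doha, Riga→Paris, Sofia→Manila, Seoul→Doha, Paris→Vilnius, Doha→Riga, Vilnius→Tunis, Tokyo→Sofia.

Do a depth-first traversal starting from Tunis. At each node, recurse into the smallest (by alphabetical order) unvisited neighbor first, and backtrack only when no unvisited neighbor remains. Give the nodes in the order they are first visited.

Tunis -> Doha -> Dubai -> Riga -> Paris -> Oslo -> Cairo -> Vilnius -> Tokyo -> Sofia -> Manila -> Seoul

Visit Tunis
Tunis → Doha
Doha → Dubai
Doha → Riga
Riga → Paris
Paris → Oslo
Oslo → Cairo
Paris → Vilnius
Riga → Tokyo
Tokyo → Sofia
Sofia → Manila
Doha → Seoul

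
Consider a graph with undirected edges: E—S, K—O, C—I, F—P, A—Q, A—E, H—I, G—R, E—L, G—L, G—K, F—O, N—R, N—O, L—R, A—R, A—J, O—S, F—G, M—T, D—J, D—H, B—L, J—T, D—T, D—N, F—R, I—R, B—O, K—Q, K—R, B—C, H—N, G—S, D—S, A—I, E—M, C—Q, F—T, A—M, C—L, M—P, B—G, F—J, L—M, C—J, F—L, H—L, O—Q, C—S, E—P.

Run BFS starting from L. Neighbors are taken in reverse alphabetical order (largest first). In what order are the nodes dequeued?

L -> R -> M -> H -> G -> F -> E -> C -> B -> N -> K -> I -> A -> T -> P -> D -> S -> O -> J -> Q

Visit L; enqueue R, M, H, G, F, E, C, B → queue [R, M, H, G, F, E, C, B]
Visit R; enqueue N, K, I, A → queue [M, H, G, F, E, C, B, N, K, I, A]
Visit M; enqueue T, P → queue [H, G, F, E, C, B, N, K, I, A, T, P]
Visit H; enqueue D → queue [G, F, E, C, B, N, K, I, A, T, P, D]
Visit G; enqueue S → queue [F, E, C, B, N, K, I, A, T, P, D, S]
Visit F; enqueue O, J → queue [E, C, B, N, K, I, A, T, P, D, S, O, J]
Visit E → queue [C, B, N, K, I, A, T, P, D, S, O, J]
Visit C; enqueue Q → queue [B, N, K, I, A, T, P, D, S, O, J, Q]
Visit B → queue [N, K, I, A, T, P, D, S, O, J, Q]
Visit N → queue [K, I, A, T, P, D, S, O, J, Q]
Visit K → queue [I, A, T, P, D, S, O, J, Q]
Visit I → queue [A, T, P, D, S, O, J, Q]
Visit A → queue [T, P, D, S, O, J, Q]
Visit T → queue [P, D, S, O, J, Q]
Visit P → queue [D, S, O, J, Q]
Visit D → queue [S, O, J, Q]
Visit S → queue [O, J, Q]
Visit O → queue [J, Q]
Visit J → queue [Q]
Visit Q → queue []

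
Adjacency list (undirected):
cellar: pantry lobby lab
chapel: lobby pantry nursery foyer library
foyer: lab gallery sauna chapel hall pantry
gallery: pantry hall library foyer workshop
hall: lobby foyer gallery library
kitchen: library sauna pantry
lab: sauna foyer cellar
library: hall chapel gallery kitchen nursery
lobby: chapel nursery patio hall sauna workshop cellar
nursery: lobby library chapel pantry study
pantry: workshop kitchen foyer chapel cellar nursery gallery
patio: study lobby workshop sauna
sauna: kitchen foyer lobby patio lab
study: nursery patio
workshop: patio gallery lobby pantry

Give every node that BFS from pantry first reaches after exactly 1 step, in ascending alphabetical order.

cellar, chapel, foyer, gallery, kitchen, nursery, workshop

Level 0: pantry
Level 1: cellar, chapel, foyer, gallery, kitchen, nursery, workshop
Level 2: hall, lab, library, lobby, patio, sauna, study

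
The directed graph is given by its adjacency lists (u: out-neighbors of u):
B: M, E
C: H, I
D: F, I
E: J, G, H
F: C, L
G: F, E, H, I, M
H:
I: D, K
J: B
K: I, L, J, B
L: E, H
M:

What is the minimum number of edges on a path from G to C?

Level 0: G
Level 1: E, F, H, I, M
Level 2: C, D, J, K, L
Level 3: B
C first appears at level 2.

2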